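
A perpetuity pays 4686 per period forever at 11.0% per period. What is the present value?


PV = PMT / i
= 4686 / 0.11
= 42600.0


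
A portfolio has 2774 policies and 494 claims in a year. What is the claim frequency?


frequency = claims / policies
= 494 / 2774
= 0.1781


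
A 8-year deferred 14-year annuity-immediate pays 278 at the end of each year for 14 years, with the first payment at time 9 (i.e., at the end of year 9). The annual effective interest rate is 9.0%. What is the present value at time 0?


PV at time 8 of the 14-year annuity-immediate:
a_n = 278 * (1-(1+0.09)^(-14))/0.09 = 2164.5498
Discount back 8 years to time 0:
PV = 2164.5498 * (1+0.09)^(-8)
= 2164.5498 * 0.501866
= 1086.3146


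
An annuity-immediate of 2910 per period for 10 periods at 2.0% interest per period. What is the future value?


FV = PMT * ((1+i)^n - 1) / i
= 2910 * ((1.02)^10 - 1) / 0.02
= 2910 * (1.218994 - 1) / 0.02
= 31863.6881


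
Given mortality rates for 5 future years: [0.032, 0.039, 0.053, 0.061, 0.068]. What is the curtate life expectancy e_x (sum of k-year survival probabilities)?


e_x = sum_{k=1}^{n} k_p_x
k_p_x values:
  1_p_x = 0.968
  2_p_x = 0.930248
  3_p_x = 0.880945
  4_p_x = 0.827207
  5_p_x = 0.770957
e_x = 4.3774


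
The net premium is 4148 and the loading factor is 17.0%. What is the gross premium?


Gross = net * (1 + loading)
= 4148 * (1 + 0.17)
= 4148 * 1.17
= 4853.16


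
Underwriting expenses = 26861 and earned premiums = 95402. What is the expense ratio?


Expense ratio = expenses / premiums
= 26861 / 95402
= 0.2816


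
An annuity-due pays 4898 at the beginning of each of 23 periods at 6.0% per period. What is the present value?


PV_due = PMT * (1-(1+i)^(-n))/i * (1+i)
PV_immediate = 60261.9502
PV_due = 60261.9502 * 1.06
= 63877.6673


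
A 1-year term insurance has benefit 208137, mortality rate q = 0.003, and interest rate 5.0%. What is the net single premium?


NSP = benefit * q * v
v = 1/(1+i) = 0.952381
NSP = 208137 * 0.003 * 0.952381
= 594.6771


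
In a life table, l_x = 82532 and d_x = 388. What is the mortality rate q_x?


q_x = d_x / l_x
= 388 / 82532
= 0.0047


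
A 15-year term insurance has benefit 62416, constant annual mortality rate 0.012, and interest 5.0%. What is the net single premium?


NSP = benefit * sum_{k=0}^{n-1} k_p_x * q * v^(k+1)
With constant q=0.012, v=0.952381
Sum = 0.115869
NSP = 62416 * 0.115869
= 7232.0968


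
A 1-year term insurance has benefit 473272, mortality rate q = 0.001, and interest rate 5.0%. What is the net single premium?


NSP = benefit * q * v
v = 1/(1+i) = 0.952381
NSP = 473272 * 0.001 * 0.952381
= 450.7352


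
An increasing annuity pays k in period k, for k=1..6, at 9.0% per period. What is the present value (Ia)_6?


(Ia)_n = sum_{k=1}^{n} k * v^k, v = 1/(1+i)
v = 0.917431
Sum computed term by term:
(Ia)_6 = 14.5783


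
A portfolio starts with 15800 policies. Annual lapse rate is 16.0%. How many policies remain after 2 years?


remaining = initial * (1 - lapse)^years
= 15800 * (1 - 0.16)^2
= 15800 * 0.7056
= 11148.48


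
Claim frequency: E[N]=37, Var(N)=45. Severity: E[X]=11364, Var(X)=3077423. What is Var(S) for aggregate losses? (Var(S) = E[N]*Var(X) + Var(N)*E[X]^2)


Var(S) = E[N]*Var(X) + Var(N)*E[X]^2
= 37*3077423 + 45*11364^2
= 113864651 + 5811322320
= 5.9252e+09


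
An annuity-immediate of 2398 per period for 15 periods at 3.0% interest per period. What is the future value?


FV = PMT * ((1+i)^n - 1) / i
= 2398 * ((1.03)^15 - 1) / 0.03
= 2398 * (1.557967 - 1) / 0.03
= 44600.1955


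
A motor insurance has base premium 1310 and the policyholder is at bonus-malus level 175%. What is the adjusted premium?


adjusted = base * BM_level / 100
= 1310 * 175 / 100
= 1310 * 1.75
= 2292.5


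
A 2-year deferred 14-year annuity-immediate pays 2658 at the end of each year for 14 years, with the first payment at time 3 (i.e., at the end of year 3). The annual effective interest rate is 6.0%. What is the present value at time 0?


PV at time 2 of the 14-year annuity-immediate:
a_n = 2658 * (1-(1+0.06)^(-14))/0.06 = 24706.0673
Discount back 2 years to time 0:
PV = 24706.0673 * (1+0.06)^(-2)
= 24706.0673 * 0.889996
= 21988.3119


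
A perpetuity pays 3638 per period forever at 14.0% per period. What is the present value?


PV = PMT / i
= 3638 / 0.14
= 25985.7143


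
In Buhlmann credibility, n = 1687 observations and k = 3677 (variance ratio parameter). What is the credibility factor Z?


Z = n / (n + k)
= 1687 / (1687 + 3677)
= 1687 / 5364
= 0.3145


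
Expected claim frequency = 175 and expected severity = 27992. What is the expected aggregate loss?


E[S] = E[N] * E[X]
= 175 * 27992
= 4.8986e+06


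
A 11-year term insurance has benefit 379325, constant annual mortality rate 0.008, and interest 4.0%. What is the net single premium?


NSP = benefit * sum_{k=0}^{n-1} k_p_x * q * v^(k+1)
With constant q=0.008, v=0.961538
Sum = 0.067558
NSP = 379325 * 0.067558
= 25626.5442


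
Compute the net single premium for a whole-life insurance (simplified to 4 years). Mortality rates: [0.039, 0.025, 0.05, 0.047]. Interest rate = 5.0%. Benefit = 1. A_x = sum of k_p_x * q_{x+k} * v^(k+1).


v = 0.952381
Year 0: k_p_x=1.0, q=0.039, term=0.037143
Year 1: k_p_x=0.961, q=0.025, term=0.021791
Year 2: k_p_x=0.936975, q=0.05, term=0.04047
Year 3: k_p_x=0.890126, q=0.047, term=0.034419
A_x = 0.1338


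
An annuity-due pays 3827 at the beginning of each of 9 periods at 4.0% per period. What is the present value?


PV_due = PMT * (1-(1+i)^(-n))/i * (1+i)
PV_immediate = 28455.0141
PV_due = 28455.0141 * 1.04
= 29593.2146


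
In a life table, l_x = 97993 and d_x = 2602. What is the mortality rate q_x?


q_x = d_x / l_x
= 2602 / 97993
= 0.0266


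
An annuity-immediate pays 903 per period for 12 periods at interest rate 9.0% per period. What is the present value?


PV = PMT * (1 - (1+i)^(-n)) / i
= 903 * (1 - (1+0.09)^(-12)) / 0.09
= 903 * (1 - 0.355535) / 0.09
= 903 * 7.160725
= 6466.1349


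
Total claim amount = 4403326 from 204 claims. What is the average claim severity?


severity = total / number
= 4403326 / 204
= 21584.9314


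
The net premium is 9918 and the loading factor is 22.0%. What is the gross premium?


Gross = net * (1 + loading)
= 9918 * (1 + 0.22)
= 9918 * 1.22
= 12099.96


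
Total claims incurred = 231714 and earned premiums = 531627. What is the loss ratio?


Loss ratio = claims / premiums
= 231714 / 531627
= 0.4359


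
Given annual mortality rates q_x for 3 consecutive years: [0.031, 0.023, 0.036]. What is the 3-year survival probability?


p_k = 1 - q_k for each year
Survival = product of (1 - q_k)
= 0.969 * 0.977 * 0.964
= 0.9126


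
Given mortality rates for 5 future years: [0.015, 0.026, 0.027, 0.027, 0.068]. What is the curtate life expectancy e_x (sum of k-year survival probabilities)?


e_x = sum_{k=1}^{n} k_p_x
k_p_x values:
  1_p_x = 0.985
  2_p_x = 0.95939
  3_p_x = 0.933486
  4_p_x = 0.908282
  5_p_x = 0.846519
e_x = 4.6327


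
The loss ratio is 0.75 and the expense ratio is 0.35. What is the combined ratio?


Combined ratio = loss ratio + expense ratio
= 0.75 + 0.35
= 1.1


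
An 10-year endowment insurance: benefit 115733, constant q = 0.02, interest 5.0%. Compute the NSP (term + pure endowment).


Term component = 16479.9882
Pure endowment = 10_p_x * v^10 * benefit = 0.817073 * 0.613913 * 115733 = 58053.0414
NSP = 74533.0296


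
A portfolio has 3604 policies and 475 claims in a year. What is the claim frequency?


frequency = claims / policies
= 475 / 3604
= 0.1318


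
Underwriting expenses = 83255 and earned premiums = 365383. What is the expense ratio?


Expense ratio = expenses / premiums
= 83255 / 365383
= 0.2279


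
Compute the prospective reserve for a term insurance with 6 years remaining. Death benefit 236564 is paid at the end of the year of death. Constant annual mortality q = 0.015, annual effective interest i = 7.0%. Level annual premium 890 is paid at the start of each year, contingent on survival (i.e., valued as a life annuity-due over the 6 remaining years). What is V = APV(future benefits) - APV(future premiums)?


v = 1/(1+i) = 0.934579
APV(future benefits) per unit = sum_{k=0}^{5} k_p_x * q * v^(k+1) = 0.069075
APV(future benefits) = 236564 * 0.069075 = 16340.6227
Life annuity-due factor ä_{x:6} = sum_{k=0}^{5} k_p_x * v^k = 4.927339
APV(future premiums) = 890 * 4.927339 = 4385.3319
V = 16340.6227 - 4385.3319
= 11955.2907


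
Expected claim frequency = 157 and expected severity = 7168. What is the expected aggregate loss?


E[S] = E[N] * E[X]
= 157 * 7168
= 1.1254e+06


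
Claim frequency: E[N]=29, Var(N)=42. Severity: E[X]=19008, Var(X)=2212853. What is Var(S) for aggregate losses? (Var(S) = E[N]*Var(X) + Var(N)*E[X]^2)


Var(S) = E[N]*Var(X) + Var(N)*E[X]^2
= 29*2212853 + 42*19008^2
= 64172737 + 15174770688
= 1.5239e+10


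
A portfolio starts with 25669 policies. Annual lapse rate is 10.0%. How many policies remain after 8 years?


remaining = initial * (1 - lapse)^years
= 25669 * (1 - 0.1)^8
= 25669 * 0.430467
= 11049.6628


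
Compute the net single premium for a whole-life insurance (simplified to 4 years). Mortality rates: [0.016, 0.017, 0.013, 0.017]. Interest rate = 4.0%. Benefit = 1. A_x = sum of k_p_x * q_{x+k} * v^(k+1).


v = 0.961538
Year 0: k_p_x=1.0, q=0.016, term=0.015385
Year 1: k_p_x=0.984, q=0.017, term=0.015466
Year 2: k_p_x=0.967272, q=0.013, term=0.011179
Year 3: k_p_x=0.954697, q=0.017, term=0.013873
A_x = 0.0559


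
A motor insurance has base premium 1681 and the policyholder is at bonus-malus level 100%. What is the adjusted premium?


adjusted = base * BM_level / 100
= 1681 * 100 / 100
= 1681 * 1.0
= 1681.0


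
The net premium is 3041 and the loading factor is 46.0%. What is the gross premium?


Gross = net * (1 + loading)
= 3041 * (1 + 0.46)
= 3041 * 1.46
= 4439.86


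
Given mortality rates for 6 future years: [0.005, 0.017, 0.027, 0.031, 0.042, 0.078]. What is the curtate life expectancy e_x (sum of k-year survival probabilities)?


e_x = sum_{k=1}^{n} k_p_x
k_p_x values:
  1_p_x = 0.995
  2_p_x = 0.978085
  3_p_x = 0.951677
  4_p_x = 0.922175
  5_p_x = 0.883443
  6_p_x = 0.814535
e_x = 5.5449


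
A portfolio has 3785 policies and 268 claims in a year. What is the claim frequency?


frequency = claims / policies
= 268 / 3785
= 0.0708


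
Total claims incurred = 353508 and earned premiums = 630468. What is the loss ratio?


Loss ratio = claims / premiums
= 353508 / 630468
= 0.5607


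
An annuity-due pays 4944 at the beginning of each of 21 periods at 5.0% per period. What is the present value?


PV_due = PMT * (1-(1+i)^(-n))/i * (1+i)
PV_immediate = 63387.779
PV_due = 63387.779 * 1.05
= 66557.1679


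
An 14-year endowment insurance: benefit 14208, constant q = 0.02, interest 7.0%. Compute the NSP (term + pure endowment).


Term component = 2234.5227
Pure endowment = 14_p_x * v^14 * benefit = 0.753642 * 0.387817 * 14208 = 4152.648
NSP = 6387.1707


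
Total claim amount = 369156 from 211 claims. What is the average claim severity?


severity = total / number
= 369156 / 211
= 1749.5545


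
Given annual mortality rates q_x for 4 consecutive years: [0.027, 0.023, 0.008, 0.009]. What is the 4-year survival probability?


p_k = 1 - q_k for each year
Survival = product of (1 - q_k)
= 0.973 * 0.977 * 0.992 * 0.991
= 0.9345


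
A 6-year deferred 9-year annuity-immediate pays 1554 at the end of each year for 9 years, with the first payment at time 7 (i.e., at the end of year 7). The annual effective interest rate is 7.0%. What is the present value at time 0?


PV at time 6 of the 9-year annuity-immediate:
a_n = 1554 * (1-(1+0.07)^(-9))/0.07 = 10124.6709
Discount back 6 years to time 0:
PV = 10124.6709 * (1+0.07)^(-6)
= 10124.6709 * 0.666342
= 6746.4957


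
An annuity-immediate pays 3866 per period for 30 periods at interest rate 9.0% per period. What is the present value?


PV = PMT * (1 - (1+i)^(-n)) / i
= 3866 * (1 - (1+0.09)^(-30)) / 0.09
= 3866 * (1 - 0.075371) / 0.09
= 3866 * 10.273654
= 39717.9465


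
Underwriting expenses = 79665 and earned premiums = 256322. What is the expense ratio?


Expense ratio = expenses / premiums
= 79665 / 256322
= 0.3108


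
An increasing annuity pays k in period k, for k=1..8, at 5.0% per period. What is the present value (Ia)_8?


(Ia)_n = sum_{k=1}^{n} k * v^k, v = 1/(1+i)
v = 0.952381
Sum computed term by term:
(Ia)_8 = 27.4332


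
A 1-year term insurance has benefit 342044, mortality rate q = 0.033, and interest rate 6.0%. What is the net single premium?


NSP = benefit * q * v
v = 1/(1+i) = 0.943396
NSP = 342044 * 0.033 * 0.943396
= 10648.5396


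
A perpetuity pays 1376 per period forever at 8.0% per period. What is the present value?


PV = PMT / i
= 1376 / 0.08
= 17200.0


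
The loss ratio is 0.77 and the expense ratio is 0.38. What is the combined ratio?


Combined ratio = loss ratio + expense ratio
= 0.77 + 0.38
= 1.15


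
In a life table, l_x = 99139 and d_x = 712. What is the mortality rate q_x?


q_x = d_x / l_x
= 712 / 99139
= 0.0072


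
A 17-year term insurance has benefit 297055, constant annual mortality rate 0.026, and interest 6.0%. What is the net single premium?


NSP = benefit * sum_{k=0}^{n-1} k_p_x * q * v^(k+1)
With constant q=0.026, v=0.943396
Sum = 0.230583
NSP = 297055 * 0.230583
= 68495.8107


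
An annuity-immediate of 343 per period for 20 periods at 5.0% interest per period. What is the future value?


FV = PMT * ((1+i)^n - 1) / i
= 343 * ((1.05)^20 - 1) / 0.05
= 343 * (2.653298 - 1) / 0.05
= 11341.6223


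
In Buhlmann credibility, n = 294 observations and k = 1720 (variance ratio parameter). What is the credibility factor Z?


Z = n / (n + k)
= 294 / (294 + 1720)
= 294 / 2014
= 0.146


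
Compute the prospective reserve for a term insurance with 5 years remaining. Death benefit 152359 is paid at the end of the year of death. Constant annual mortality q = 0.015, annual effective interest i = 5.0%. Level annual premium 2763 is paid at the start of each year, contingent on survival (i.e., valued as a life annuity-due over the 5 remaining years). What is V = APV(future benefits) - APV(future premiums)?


v = 1/(1+i) = 0.952381
APV(future benefits) per unit = sum_{k=0}^{4} k_p_x * q * v^(k+1) = 0.063116
APV(future benefits) = 152359 * 0.063116 = 9616.2534
Life annuity-due factor ä_{x:5} = sum_{k=0}^{4} k_p_x * v^k = 4.418103
APV(future premiums) = 2763 * 4.418103 = 12207.2183
V = 9616.2534 - 12207.2183
= -2590.9649


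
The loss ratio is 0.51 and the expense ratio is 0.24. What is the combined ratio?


Combined ratio = loss ratio + expense ratio
= 0.51 + 0.24
= 0.75


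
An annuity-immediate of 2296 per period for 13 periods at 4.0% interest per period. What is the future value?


FV = PMT * ((1+i)^n - 1) / i
= 2296 * ((1.04)^13 - 1) / 0.04
= 2296 * (1.665074 - 1) / 0.04
= 38175.2193


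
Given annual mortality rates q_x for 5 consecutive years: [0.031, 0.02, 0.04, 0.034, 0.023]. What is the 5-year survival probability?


p_k = 1 - q_k for each year
Survival = product of (1 - q_k)
= 0.969 * 0.98 * 0.96 * 0.966 * 0.977
= 0.8604


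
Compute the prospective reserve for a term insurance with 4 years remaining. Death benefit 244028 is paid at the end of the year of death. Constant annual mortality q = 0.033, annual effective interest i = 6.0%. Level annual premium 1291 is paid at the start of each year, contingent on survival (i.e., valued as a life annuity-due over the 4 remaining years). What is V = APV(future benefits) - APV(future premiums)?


v = 1/(1+i) = 0.943396
APV(future benefits) per unit = sum_{k=0}^{3} k_p_x * q * v^(k+1) = 0.109077
APV(future benefits) = 244028 * 0.109077 = 26617.9517
Life annuity-due factor ä_{x:4} = sum_{k=0}^{3} k_p_x * v^k = 3.5037
APV(future premiums) = 1291 * 3.5037 = 4523.2765
V = 26617.9517 - 4523.2765
= 22094.6751


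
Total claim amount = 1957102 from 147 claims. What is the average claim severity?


severity = total / number
= 1957102 / 147
= 13313.619


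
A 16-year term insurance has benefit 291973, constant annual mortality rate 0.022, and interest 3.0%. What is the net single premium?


NSP = benefit * sum_{k=0}^{n-1} k_p_x * q * v^(k+1)
With constant q=0.022, v=0.970874
Sum = 0.238386
NSP = 291973 * 0.238386
= 69602.2921


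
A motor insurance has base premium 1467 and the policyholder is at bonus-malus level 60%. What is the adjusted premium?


adjusted = base * BM_level / 100
= 1467 * 60 / 100
= 1467 * 0.6
= 880.2


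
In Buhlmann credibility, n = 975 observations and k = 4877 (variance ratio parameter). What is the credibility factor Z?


Z = n / (n + k)
= 975 / (975 + 4877)
= 975 / 5852
= 0.1666


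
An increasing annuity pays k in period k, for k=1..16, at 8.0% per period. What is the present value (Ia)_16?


(Ia)_n = sum_{k=1}^{n} k * v^k, v = 1/(1+i)
v = 0.925926
Sum computed term by term:
(Ia)_16 = 61.1154


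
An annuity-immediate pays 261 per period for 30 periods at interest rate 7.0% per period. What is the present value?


PV = PMT * (1 - (1+i)^(-n)) / i
= 261 * (1 - (1+0.07)^(-30)) / 0.07
= 261 * (1 - 0.131367) / 0.07
= 261 * 12.409041
= 3238.7597


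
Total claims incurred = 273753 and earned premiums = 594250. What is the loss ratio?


Loss ratio = claims / premiums
= 273753 / 594250
= 0.4607


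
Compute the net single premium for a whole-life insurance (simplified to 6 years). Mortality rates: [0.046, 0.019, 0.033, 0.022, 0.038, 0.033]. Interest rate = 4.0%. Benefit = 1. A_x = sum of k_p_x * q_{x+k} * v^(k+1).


v = 0.961538
Year 0: k_p_x=1.0, q=0.046, term=0.044231
Year 1: k_p_x=0.954, q=0.019, term=0.016759
Year 2: k_p_x=0.935874, q=0.033, term=0.027456
Year 3: k_p_x=0.90499, q=0.022, term=0.017019
Year 4: k_p_x=0.88508, q=0.038, term=0.027644
Year 5: k_p_x=0.851447, q=0.033, term=0.022206
A_x = 0.1553


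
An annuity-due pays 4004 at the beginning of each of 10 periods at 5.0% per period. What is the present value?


PV_due = PMT * (1-(1+i)^(-n))/i * (1+i)
PV_immediate = 30917.8267
PV_due = 30917.8267 * 1.05
= 32463.718


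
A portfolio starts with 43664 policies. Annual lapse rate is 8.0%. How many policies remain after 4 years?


remaining = initial * (1 - lapse)^years
= 43664 * (1 - 0.08)^4
= 43664 * 0.716393
= 31280.5822


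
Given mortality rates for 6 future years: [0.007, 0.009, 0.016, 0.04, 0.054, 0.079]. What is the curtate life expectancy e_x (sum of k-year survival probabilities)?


e_x = sum_{k=1}^{n} k_p_x
k_p_x values:
  1_p_x = 0.993
  2_p_x = 0.984063
  3_p_x = 0.968318
  4_p_x = 0.929585
  5_p_x = 0.879388
  6_p_x = 0.809916
e_x = 5.5643


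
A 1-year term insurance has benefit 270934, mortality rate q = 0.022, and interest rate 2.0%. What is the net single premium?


NSP = benefit * q * v
v = 1/(1+i) = 0.980392
NSP = 270934 * 0.022 * 0.980392
= 5843.6745


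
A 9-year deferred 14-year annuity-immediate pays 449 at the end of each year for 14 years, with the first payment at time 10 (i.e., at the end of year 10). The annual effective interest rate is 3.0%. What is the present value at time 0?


PV at time 9 of the 14-year annuity-immediate:
a_n = 449 * (1-(1+0.03)^(-14))/0.03 = 5071.9368
Discount back 9 years to time 0:
PV = 5071.9368 * (1+0.03)^(-9)
= 5071.9368 * 0.766417
= 3887.2173


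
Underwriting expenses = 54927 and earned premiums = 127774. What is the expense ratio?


Expense ratio = expenses / premiums
= 54927 / 127774
= 0.4299


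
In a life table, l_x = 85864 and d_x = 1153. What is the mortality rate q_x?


q_x = d_x / l_x
= 1153 / 85864
= 0.0134


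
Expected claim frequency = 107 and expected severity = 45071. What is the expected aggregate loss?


E[S] = E[N] * E[X]
= 107 * 45071
= 4.8226e+06


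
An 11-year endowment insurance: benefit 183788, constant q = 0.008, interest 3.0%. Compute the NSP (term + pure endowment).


Term component = 13103.8498
Pure endowment = 11_p_x * v^11 * benefit = 0.915437 * 0.722421 * 183788 = 121544.7133
NSP = 134648.5632


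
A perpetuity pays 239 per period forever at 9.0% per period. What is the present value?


PV = PMT / i
= 239 / 0.09
= 2655.5556


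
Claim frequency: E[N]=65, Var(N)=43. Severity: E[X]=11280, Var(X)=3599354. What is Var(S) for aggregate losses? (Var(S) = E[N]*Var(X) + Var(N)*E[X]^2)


Var(S) = E[N]*Var(X) + Var(N)*E[X]^2
= 65*3599354 + 43*11280^2
= 233958010 + 5471251200
= 5.7052e+09


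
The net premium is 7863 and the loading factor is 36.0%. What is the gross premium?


Gross = net * (1 + loading)
= 7863 * (1 + 0.36)
= 7863 * 1.36
= 10693.68


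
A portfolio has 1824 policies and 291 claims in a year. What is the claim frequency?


frequency = claims / policies
= 291 / 1824
= 0.1595


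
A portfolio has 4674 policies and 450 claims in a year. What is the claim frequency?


frequency = claims / policies
= 450 / 4674
= 0.0963


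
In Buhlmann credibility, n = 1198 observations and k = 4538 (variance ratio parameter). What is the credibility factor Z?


Z = n / (n + k)
= 1198 / (1198 + 4538)
= 1198 / 5736
= 0.2089


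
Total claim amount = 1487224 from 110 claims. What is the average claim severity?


severity = total / number
= 1487224 / 110
= 13520.2182


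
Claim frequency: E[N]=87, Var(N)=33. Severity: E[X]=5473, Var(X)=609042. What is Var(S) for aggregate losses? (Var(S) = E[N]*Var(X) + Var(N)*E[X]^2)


Var(S) = E[N]*Var(X) + Var(N)*E[X]^2
= 87*609042 + 33*5473^2
= 52986654 + 988473057
= 1.0415e+09


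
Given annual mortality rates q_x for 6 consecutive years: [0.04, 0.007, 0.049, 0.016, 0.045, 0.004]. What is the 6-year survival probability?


p_k = 1 - q_k for each year
Survival = product of (1 - q_k)
= 0.96 * 0.993 * 0.951 * 0.984 * 0.955 * 0.996
= 0.8485


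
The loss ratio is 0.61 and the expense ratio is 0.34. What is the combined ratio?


Combined ratio = loss ratio + expense ratio
= 0.61 + 0.34
= 0.95


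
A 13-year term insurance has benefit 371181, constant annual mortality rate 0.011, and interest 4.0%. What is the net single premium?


NSP = benefit * sum_{k=0}^{n-1} k_p_x * q * v^(k+1)
With constant q=0.011, v=0.961538
Sum = 0.1035
NSP = 371181 * 0.1035
= 38417.122


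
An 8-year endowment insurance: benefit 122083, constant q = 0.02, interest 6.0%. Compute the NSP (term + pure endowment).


Term component = 14229.4071
Pure endowment = 8_p_x * v^8 * benefit = 0.850763 * 0.627412 * 122083 = 65165.3716
NSP = 79394.7787


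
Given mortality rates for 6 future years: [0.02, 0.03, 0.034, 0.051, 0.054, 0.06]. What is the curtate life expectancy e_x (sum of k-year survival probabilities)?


e_x = sum_{k=1}^{n} k_p_x
k_p_x values:
  1_p_x = 0.98
  2_p_x = 0.9506
  3_p_x = 0.91828
  4_p_x = 0.871447
  5_p_x = 0.824389
  6_p_x = 0.774926
e_x = 5.3196


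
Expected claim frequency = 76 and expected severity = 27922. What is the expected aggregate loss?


E[S] = E[N] * E[X]
= 76 * 27922
= 2.1221e+06


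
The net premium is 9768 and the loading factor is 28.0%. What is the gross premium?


Gross = net * (1 + loading)
= 9768 * (1 + 0.28)
= 9768 * 1.28
= 12503.04


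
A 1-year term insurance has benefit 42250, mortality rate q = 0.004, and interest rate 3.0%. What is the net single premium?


NSP = benefit * q * v
v = 1/(1+i) = 0.970874
NSP = 42250 * 0.004 * 0.970874
= 164.0777


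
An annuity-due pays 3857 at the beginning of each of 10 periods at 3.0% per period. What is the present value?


PV_due = PMT * (1-(1+i)^(-n))/i * (1+i)
PV_immediate = 32900.9923
PV_due = 32900.9923 * 1.03
= 33888.0221


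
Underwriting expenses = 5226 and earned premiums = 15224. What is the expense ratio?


Expense ratio = expenses / premiums
= 5226 / 15224
= 0.3433


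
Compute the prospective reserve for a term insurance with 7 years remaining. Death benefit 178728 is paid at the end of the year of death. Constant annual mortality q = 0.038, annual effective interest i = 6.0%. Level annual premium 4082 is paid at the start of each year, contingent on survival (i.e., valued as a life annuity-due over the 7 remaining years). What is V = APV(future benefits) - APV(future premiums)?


v = 1/(1+i) = 0.943396
APV(future benefits) per unit = sum_{k=0}^{6} k_p_x * q * v^(k+1) = 0.191129
APV(future benefits) = 178728 * 0.191129 = 34160.0393
Life annuity-due factor ä_{x:7} = sum_{k=0}^{6} k_p_x * v^k = 5.331483
APV(future premiums) = 4082 * 5.331483 = 21763.1139
V = 34160.0393 - 21763.1139
= 12396.9254


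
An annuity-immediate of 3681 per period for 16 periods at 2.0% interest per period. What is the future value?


FV = PMT * ((1+i)^n - 1) / i
= 3681 * ((1.02)^16 - 1) / 0.02
= 3681 * (1.372786 - 1) / 0.02
= 68611.209


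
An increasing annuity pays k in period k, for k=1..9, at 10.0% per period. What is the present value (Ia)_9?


(Ia)_n = sum_{k=1}^{n} k * v^k, v = 1/(1+i)
v = 0.909091
Sum computed term by term:
(Ia)_9 = 25.1805


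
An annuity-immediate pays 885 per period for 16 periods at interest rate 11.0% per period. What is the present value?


PV = PMT * (1 - (1+i)^(-n)) / i
= 885 * (1 - (1+0.11)^(-16)) / 0.11
= 885 * (1 - 0.188292) / 0.11
= 885 * 7.379162
= 6530.5582


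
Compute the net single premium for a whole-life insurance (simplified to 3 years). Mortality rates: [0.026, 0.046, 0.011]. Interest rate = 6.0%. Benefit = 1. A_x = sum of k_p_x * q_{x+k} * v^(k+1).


v = 0.943396
Year 0: k_p_x=1.0, q=0.026, term=0.024528
Year 1: k_p_x=0.974, q=0.046, term=0.039875
Year 2: k_p_x=0.929196, q=0.011, term=0.008582
A_x = 0.073


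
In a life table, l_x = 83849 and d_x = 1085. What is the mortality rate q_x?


q_x = d_x / l_x
= 1085 / 83849
= 0.0129


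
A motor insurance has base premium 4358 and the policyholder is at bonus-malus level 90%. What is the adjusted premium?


adjusted = base * BM_level / 100
= 4358 * 90 / 100
= 4358 * 0.9
= 3922.2


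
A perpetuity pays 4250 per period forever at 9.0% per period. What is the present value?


PV = PMT / i
= 4250 / 0.09
= 47222.2222


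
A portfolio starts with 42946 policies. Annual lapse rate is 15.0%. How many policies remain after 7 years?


remaining = initial * (1 - lapse)^years
= 42946 * (1 - 0.15)^7
= 42946 * 0.320577
= 13767.5036


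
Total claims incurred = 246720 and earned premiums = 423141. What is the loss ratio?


Loss ratio = claims / premiums
= 246720 / 423141
= 0.5831


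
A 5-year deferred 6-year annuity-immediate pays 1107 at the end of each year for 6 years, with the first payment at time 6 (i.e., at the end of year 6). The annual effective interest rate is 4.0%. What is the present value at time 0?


PV at time 5 of the 6-year annuity-immediate:
a_n = 1107 * (1-(1+0.04)^(-6))/0.04 = 5803.0455
Discount back 5 years to time 0:
PV = 5803.0455 * (1+0.04)^(-5)
= 5803.0455 * 0.821927
= 4769.6804


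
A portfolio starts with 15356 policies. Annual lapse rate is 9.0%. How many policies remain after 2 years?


remaining = initial * (1 - lapse)^years
= 15356 * (1 - 0.09)^2
= 15356 * 0.8281
= 12716.3036


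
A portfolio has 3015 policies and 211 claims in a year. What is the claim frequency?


frequency = claims / policies
= 211 / 3015
= 0.07


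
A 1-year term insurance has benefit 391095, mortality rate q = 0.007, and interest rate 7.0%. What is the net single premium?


NSP = benefit * q * v
v = 1/(1+i) = 0.934579
NSP = 391095 * 0.007 * 0.934579
= 2558.5654


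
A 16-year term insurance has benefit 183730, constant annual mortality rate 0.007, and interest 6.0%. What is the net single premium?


NSP = benefit * sum_{k=0}^{n-1} k_p_x * q * v^(k+1)
With constant q=0.007, v=0.943396
Sum = 0.067723
NSP = 183730 * 0.067723
= 12442.6608


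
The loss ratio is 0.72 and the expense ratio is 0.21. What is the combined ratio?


Combined ratio = loss ratio + expense ratio
= 0.72 + 0.21
= 0.93


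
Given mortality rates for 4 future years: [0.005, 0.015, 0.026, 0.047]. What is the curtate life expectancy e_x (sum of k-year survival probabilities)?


e_x = sum_{k=1}^{n} k_p_x
k_p_x values:
  1_p_x = 0.995
  2_p_x = 0.980075
  3_p_x = 0.954593
  4_p_x = 0.909727
e_x = 3.8394


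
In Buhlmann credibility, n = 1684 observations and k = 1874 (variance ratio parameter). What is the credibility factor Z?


Z = n / (n + k)
= 1684 / (1684 + 1874)
= 1684 / 3558
= 0.4733


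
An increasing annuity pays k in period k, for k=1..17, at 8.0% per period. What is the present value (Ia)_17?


(Ia)_n = sum_{k=1}^{n} k * v^k, v = 1/(1+i)
v = 0.925926
Sum computed term by term:
(Ia)_17 = 65.71


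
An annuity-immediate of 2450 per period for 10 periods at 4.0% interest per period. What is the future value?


FV = PMT * ((1+i)^n - 1) / i
= 2450 * ((1.04)^10 - 1) / 0.04
= 2450 * (1.480244 - 1) / 0.04
= 29414.9625


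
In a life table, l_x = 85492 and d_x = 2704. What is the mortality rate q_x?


q_x = d_x / l_x
= 2704 / 85492
= 0.0316


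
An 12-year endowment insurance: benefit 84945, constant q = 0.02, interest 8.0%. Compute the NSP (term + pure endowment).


Term component = 11694.8571
Pure endowment = 12_p_x * v^12 * benefit = 0.784717 * 0.397114 * 84945 = 26470.7144
NSP = 38165.5716


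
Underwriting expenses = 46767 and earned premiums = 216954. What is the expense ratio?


Expense ratio = expenses / premiums
= 46767 / 216954
= 0.2156


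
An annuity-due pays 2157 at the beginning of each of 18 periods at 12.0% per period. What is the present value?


PV_due = PMT * (1-(1+i)^(-n))/i * (1+i)
PV_immediate = 15637.5384
PV_due = 15637.5384 * 1.12
= 17514.043


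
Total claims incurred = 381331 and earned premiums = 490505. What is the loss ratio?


Loss ratio = claims / premiums
= 381331 / 490505
= 0.7774


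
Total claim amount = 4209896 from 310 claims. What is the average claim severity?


severity = total / number
= 4209896 / 310
= 13580.3097


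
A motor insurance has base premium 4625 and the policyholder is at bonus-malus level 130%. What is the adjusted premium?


adjusted = base * BM_level / 100
= 4625 * 130 / 100
= 4625 * 1.3
= 6012.5


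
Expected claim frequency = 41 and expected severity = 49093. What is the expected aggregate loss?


E[S] = E[N] * E[X]
= 41 * 49093
= 2.0128e+06


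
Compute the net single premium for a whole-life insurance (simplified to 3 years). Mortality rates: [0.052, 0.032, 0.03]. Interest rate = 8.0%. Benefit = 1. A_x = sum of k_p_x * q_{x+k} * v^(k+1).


v = 0.925926
Year 0: k_p_x=1.0, q=0.052, term=0.048148
Year 1: k_p_x=0.948, q=0.032, term=0.026008
Year 2: k_p_x=0.917664, q=0.03, term=0.021854
A_x = 0.096


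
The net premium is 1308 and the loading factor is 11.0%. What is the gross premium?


Gross = net * (1 + loading)
= 1308 * (1 + 0.11)
= 1308 * 1.11
= 1451.88


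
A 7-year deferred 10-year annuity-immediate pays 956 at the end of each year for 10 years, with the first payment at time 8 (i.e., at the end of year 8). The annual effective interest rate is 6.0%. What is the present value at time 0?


PV at time 7 of the 10-year annuity-immediate:
a_n = 956 * (1-(1+0.06)^(-10))/0.06 = 7036.2432
Discount back 7 years to time 0:
PV = 7036.2432 * (1+0.06)^(-7)
= 7036.2432 * 0.665057
= 4679.5036


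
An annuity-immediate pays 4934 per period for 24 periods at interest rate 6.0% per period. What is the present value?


PV = PMT * (1 - (1+i)^(-n)) / i
= 4934 * (1 - (1+0.06)^(-24)) / 0.06
= 4934 * (1 - 0.246979) / 0.06
= 4934 * 12.550358
= 61923.464


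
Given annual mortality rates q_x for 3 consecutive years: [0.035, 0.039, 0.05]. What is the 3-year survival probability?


p_k = 1 - q_k for each year
Survival = product of (1 - q_k)
= 0.965 * 0.961 * 0.95
= 0.881


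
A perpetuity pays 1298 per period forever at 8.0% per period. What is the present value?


PV = PMT / i
= 1298 / 0.08
= 16225.0


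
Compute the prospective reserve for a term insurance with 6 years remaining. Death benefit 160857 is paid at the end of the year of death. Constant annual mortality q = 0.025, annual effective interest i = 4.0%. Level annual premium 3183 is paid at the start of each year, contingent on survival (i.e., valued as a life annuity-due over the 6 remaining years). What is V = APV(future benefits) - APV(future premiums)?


v = 1/(1+i) = 0.961538
APV(future benefits) per unit = sum_{k=0}^{5} k_p_x * q * v^(k+1) = 0.123487
APV(future benefits) = 160857 * 0.123487 = 19863.7263
Life annuity-due factor ä_{x:6} = sum_{k=0}^{5} k_p_x * v^k = 5.137053
APV(future premiums) = 3183 * 5.137053 = 16351.2413
V = 19863.7263 - 16351.2413
= 3512.485


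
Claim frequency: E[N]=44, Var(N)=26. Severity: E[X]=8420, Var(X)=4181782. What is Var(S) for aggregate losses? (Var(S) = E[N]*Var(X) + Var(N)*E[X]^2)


Var(S) = E[N]*Var(X) + Var(N)*E[X]^2
= 44*4181782 + 26*8420^2
= 183998408 + 1843306400
= 2.0273e+09


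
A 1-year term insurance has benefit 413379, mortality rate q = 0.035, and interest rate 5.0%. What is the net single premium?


NSP = benefit * q * v
v = 1/(1+i) = 0.952381
NSP = 413379 * 0.035 * 0.952381
= 13779.3


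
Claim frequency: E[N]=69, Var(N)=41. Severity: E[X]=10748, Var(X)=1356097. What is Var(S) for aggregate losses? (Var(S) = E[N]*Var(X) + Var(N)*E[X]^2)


Var(S) = E[N]*Var(X) + Var(N)*E[X]^2
= 69*1356097 + 41*10748^2
= 93570693 + 4736299664
= 4.8299e+09


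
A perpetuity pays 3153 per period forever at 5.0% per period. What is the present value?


PV = PMT / i
= 3153 / 0.05
= 63060.0


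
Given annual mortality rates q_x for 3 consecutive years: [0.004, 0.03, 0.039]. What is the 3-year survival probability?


p_k = 1 - q_k for each year
Survival = product of (1 - q_k)
= 0.996 * 0.97 * 0.961
= 0.9284


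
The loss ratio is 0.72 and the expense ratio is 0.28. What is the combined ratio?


Combined ratio = loss ratio + expense ratio
= 0.72 + 0.28
= 1.0


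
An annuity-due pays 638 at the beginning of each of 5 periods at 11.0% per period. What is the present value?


PV_due = PMT * (1-(1+i)^(-n))/i * (1+i)
PV_immediate = 2357.9823
PV_due = 2357.9823 * 1.11
= 2617.3603


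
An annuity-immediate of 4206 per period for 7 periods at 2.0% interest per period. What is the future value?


FV = PMT * ((1+i)^n - 1) / i
= 4206 * ((1.02)^7 - 1) / 0.02
= 4206 * (1.148686 - 1) / 0.02
= 31268.5959


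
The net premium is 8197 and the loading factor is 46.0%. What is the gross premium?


Gross = net * (1 + loading)
= 8197 * (1 + 0.46)
= 8197 * 1.46
= 11967.62


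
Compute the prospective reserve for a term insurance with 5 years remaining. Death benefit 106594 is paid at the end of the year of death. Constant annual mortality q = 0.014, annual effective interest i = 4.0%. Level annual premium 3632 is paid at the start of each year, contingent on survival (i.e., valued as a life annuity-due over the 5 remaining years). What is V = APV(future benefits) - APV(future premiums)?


v = 1/(1+i) = 0.961538
APV(future benefits) per unit = sum_{k=0}^{4} k_p_x * q * v^(k+1) = 0.060672
APV(future benefits) = 106594 * 0.060672 = 6467.2335
Life annuity-due factor ä_{x:5} = sum_{k=0}^{4} k_p_x * v^k = 4.507037
APV(future premiums) = 3632 * 4.507037 = 16369.5571
V = 6467.2335 - 16369.5571
= -9902.3235


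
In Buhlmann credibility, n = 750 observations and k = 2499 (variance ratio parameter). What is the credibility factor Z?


Z = n / (n + k)
= 750 / (750 + 2499)
= 750 / 3249
= 0.2308


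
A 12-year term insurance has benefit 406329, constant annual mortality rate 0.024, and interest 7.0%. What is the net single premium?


NSP = benefit * sum_{k=0}^{n-1} k_p_x * q * v^(k+1)
With constant q=0.024, v=0.934579
Sum = 0.170621
NSP = 406329 * 0.170621
= 69328.1059


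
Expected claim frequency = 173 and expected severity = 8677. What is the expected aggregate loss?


E[S] = E[N] * E[X]
= 173 * 8677
= 1.5011e+06


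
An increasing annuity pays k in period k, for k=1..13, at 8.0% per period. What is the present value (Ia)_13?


(Ia)_n = sum_{k=1}^{n} k * v^k, v = 1/(1+i)
v = 0.925926
Sum computed term by term:
(Ia)_13 = 46.9501


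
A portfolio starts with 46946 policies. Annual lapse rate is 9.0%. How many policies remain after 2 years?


remaining = initial * (1 - lapse)^years
= 46946 * (1 - 0.09)^2
= 46946 * 0.8281
= 38875.9826


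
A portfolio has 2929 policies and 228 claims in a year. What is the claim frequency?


frequency = claims / policies
= 228 / 2929
= 0.0778


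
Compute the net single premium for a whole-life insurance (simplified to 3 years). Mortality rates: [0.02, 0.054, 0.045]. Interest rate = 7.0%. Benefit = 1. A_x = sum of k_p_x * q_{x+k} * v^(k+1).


v = 0.934579
Year 0: k_p_x=1.0, q=0.02, term=0.018692
Year 1: k_p_x=0.98, q=0.054, term=0.046222
Year 2: k_p_x=0.92708, q=0.045, term=0.034055
A_x = 0.099


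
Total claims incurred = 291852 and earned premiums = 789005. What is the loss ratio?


Loss ratio = claims / premiums
= 291852 / 789005
= 0.3699


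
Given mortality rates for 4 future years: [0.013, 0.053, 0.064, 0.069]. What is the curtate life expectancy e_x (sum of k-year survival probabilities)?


e_x = sum_{k=1}^{n} k_p_x
k_p_x values:
  1_p_x = 0.987
  2_p_x = 0.934689
  3_p_x = 0.874869
  4_p_x = 0.814503
e_x = 3.6111


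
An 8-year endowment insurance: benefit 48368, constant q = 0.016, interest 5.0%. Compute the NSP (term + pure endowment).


Term component = 4749.9918
Pure endowment = 8_p_x * v^8 * benefit = 0.878943 * 0.676839 * 48368 = 28774.2839
NSP = 33524.2757


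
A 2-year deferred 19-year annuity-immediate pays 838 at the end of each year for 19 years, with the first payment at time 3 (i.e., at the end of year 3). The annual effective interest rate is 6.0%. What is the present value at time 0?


PV at time 2 of the 19-year annuity-immediate:
a_n = 838 * (1-(1+0.06)^(-19))/0.06 = 9350.5016
Discount back 2 years to time 0:
PV = 9350.5016 * (1+0.06)^(-2)
= 9350.5016 * 0.889996
= 8321.9132


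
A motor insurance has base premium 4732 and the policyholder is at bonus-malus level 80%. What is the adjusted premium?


adjusted = base * BM_level / 100
= 4732 * 80 / 100
= 4732 * 0.8
= 3785.6


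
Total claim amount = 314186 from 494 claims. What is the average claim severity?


severity = total / number
= 314186 / 494
= 636.004


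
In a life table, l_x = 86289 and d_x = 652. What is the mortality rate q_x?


q_x = d_x / l_x
= 652 / 86289
= 0.0076


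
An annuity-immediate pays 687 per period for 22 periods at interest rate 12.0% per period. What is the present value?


PV = PMT * (1 - (1+i)^(-n)) / i
= 687 * (1 - (1+0.12)^(-22)) / 0.12
= 687 * (1 - 0.082643) / 0.12
= 687 * 7.644646
= 5251.8716


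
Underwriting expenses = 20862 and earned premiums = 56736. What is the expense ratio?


Expense ratio = expenses / premiums
= 20862 / 56736
= 0.3677


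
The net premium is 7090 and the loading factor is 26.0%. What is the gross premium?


Gross = net * (1 + loading)
= 7090 * (1 + 0.26)
= 7090 * 1.26
= 8933.4


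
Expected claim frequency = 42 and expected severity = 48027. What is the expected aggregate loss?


E[S] = E[N] * E[X]
= 42 * 48027
= 2.0171e+06


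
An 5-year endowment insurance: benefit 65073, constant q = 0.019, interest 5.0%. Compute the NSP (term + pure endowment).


Term component = 5162.9644
Pure endowment = 5_p_x * v^5 * benefit = 0.908542 * 0.783526 * 65073 = 46323.2872
NSP = 51486.2516
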